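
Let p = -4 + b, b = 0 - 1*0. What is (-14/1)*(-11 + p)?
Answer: 210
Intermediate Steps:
b = 0 (b = 0 + 0 = 0)
p = -4 (p = -4 + 0 = -4)
(-14/1)*(-11 + p) = (-14/1)*(-11 - 4) = -14*1*(-15) = -14*(-15) = 210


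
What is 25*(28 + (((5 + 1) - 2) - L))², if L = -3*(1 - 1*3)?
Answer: 16900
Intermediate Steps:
L = 6 (L = -3*(1 - 3) = -3*(-2) = 6)
25*(28 + (((5 + 1) - 2) - L))² = 25*(28 + (((5 + 1) - 2) - 1*6))² = 25*(28 + ((6 - 2) - 6))² = 25*(28 + (4 - 6))² = 25*(28 - 2)² = 25*26² = 25*676 = 16900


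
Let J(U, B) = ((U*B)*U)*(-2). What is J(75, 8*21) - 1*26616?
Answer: -1916616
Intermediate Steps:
J(U, B) = -2*B*U² (J(U, B) = ((B*U)*U)*(-2) = (B*U²)*(-2) = -2*B*U²)
J(75, 8*21) - 1*26616 = -2*8*21*75² - 1*26616 = -2*168*5625 - 26616 = -1890000 - 26616 = -1916616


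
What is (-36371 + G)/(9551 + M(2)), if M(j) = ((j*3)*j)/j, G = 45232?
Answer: 8861/9557 ≈ 0.92717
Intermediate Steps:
M(j) = 3*j (M(j) = ((3*j)*j)/j = (3*j²)/j = 3*j)
(-36371 + G)/(9551 + M(2)) = (-36371 + 45232)/(9551 + 3*2) = 8861/(9551 + 6) = 8861/9557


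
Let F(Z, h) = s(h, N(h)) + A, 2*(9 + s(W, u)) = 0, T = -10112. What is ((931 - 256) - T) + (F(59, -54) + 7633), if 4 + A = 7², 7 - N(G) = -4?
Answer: 18456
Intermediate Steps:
N(G) = 11 (N(G) = 7 - 1*(-4) = 7 + 4 = 11)
s(W, u) = -9 (s(W, u) = -9 + (½)*0 = -9 + 0 = -9)
A = 45 (A = -4 + 7² = -4 + 49 = 45)
F(Z, h) = 36 (F(Z, h) = -9 + 45 = 36)
((931 - 256) - T) + (F(59, -54) + 7633) = ((931 - 256) - 1*(-10112)) + (36 + 7633) = (675 + 10112) + 7669 = 10787 + 7669 = 18456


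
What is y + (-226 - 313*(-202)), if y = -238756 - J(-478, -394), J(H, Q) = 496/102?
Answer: -8963804/51 ≈ -1.7576e+5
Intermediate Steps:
J(H, Q) = 248/51 (J(H, Q) = 496*(1/102) = 248/51)
y = -12176804/51 (y = -238756 - 1*248/51 = -238756 - 248/51 = -12176804/51 ≈ -2.3876e+5)
y + (-226 - 313*(-202)) = -12176804/51 + (-226 - 313*(-202)) = -12176804/51 + (-226 + 63226) = -12176804/51 + 63000 = -8963804/51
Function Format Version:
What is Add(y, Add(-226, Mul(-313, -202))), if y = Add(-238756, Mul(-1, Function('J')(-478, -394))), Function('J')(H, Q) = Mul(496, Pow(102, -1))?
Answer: Rational(-8963804, 51) ≈ -1.7576e+5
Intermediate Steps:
Function('J')(H, Q) = Rational(248, 51) (Function('J')(H, Q) = Mul(496, Rational(1, 102)) = Rational(248, 51))
y = Rational(-12176804, 51) (y = Add(-238756, Mul(-1, Rational(248, 51))) = Add(-238756, Rational(-248, 51)) = Rational(-12176804, 51) ≈ -2.3876e+5)
Add(y, Add(-226, Mul(-313, -202))) = Add(Rational(-12176804, 51), Add(-226, Mul(-313, -202))) = Add(Rational(-12176804, 51), Add(-226, 63226)) = Add(Rational(-12176804, 51), 63000) = Rational(-8963804, 51)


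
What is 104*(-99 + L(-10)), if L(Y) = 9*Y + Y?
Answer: -20696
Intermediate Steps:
L(Y) = 10*Y
104*(-99 + L(-10)) = 104*(-99 + 10*(-10)) = 104*(-99 - 100) = 104*(-199) = -20696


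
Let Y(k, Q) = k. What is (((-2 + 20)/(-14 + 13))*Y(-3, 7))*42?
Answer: 2268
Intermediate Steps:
(((-2 + 20)/(-14 + 13))*Y(-3, 7))*42 = (((-2 + 20)/(-14 + 13))*(-3))*42 = ((18/(-1))*(-3))*42 = ((18*(-1))*(-3))*42 = -18*(-3)*42 = 54*42 = 2268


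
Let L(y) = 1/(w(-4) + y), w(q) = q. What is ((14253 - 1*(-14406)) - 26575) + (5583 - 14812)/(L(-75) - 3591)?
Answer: 53812641/25790 ≈ 2086.6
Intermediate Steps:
L(y) = 1/(-4 + y)
((14253 - 1*(-14406)) - 26575) + (5583 - 14812)/(L(-75) - 3591) = ((14253 - 1*(-14406)) - 26575) + (5583 - 14812)/(1/(-4 - 75) - 3591) = ((14253 + 14406) - 26575) - 9229/(1/(-79) - 3591) = (28659 - 26575) - 9229/(-1/79 - 3591) = 2084 - 9229/(-283690/79) = 2084 - 9229*(-79/283690) = 2084 + 66281/25790 = 53812641/25790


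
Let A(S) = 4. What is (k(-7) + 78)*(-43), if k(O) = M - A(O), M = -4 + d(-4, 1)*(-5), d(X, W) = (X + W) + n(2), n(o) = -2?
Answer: -4085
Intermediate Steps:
d(X, W) = -2 + W + X (d(X, W) = (X + W) - 2 = (W + X) - 2 = -2 + W + X)
M = 21 (M = -4 + (-2 + 1 - 4)*(-5) = -4 - 5*(-5) = -4 + 25 = 21)
k(O) = 17 (k(O) = 21 - 1*4 = 21 - 4 = 17)
(k(-7) + 78)*(-43) = (17 + 78)*(-43) = 95*(-43) = -4085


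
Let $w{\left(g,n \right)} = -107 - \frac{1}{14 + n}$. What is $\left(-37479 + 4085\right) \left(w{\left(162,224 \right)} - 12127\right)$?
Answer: $\frac{48616538021}{119} \approx 4.0854 \cdot 10^{8}$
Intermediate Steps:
$\left(-37479 + 4085\right) \left(w{\left(162,224 \right)} - 12127\right) = \left(-37479 + 4085\right) \left(\frac{-1499 - 23968}{14 + 224} - 12127\right) = - 33394 \left(\frac{-1499 - 23968}{238} - 12127\right) = - 33394 \left(\frac{1}{238} \left(-25467\right) - 12127\right) = - 33394 \left(- \frac{25467}{238} - 12127\right) = \left(-33394\right) \left(- \frac{2911693}{238}\right) = \frac{48616538021}{119}$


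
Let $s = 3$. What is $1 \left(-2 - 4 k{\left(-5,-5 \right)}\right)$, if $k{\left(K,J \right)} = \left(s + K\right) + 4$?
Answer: $-10$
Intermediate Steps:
$k{\left(K,J \right)} = 7 + K$ ($k{\left(K,J \right)} = \left(3 + K\right) + 4 = 7 + K$)
$1 \left(-2 - 4 k{\left(-5,-5 \right)}\right) = 1 \left(-2 - 4 \left(7 - 5\right)\right) = 1 \left(-2 - 8\right) = 1 \left(-10\right) = -10$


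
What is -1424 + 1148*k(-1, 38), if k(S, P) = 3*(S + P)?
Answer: 126004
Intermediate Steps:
k(S, P) = 3*P + 3*S (k(S, P) = 3*(P + S) = 3*P + 3*S)
-1424 + 1148*k(-1, 38) = -1424 + 1148*(3*38 + 3*(-1)) = -1424 + 1148*(114 - 3) = -1424 + 1148*111 = -1424 + 127428 = 126004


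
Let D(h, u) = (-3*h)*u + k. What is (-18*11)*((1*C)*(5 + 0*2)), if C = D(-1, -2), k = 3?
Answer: 2970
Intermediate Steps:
D(h, u) = 3 - 3*h*u (D(h, u) = (-3*h)*u + 3 = -3*h*u + 3 = 3 - 3*h*u)
C = -3 (C = 3 - 3*(-1)*(-2) = 3 - 6 = -3)
(-18*11)*((1*C)*(5 + 0*2)) = (-18*11)*((1*(-3))*(5 + 0*2)) = -(-594)*(5 + 0) = -(-594)*5 = -198*(-15) = 2970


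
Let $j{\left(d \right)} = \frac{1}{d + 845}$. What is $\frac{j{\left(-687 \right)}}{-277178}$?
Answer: $- \frac{1}{43794124} \approx -2.2834 \cdot 10^{-8}$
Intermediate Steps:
$j{\left(d \right)} = \frac{1}{845 + d}$
$\frac{j{\left(-687 \right)}}{-277178} = \frac{1}{\left(845 - 687\right) \left(-277178\right)} = \frac{1}{158} \left(- \frac{1}{277178}\right) = - \frac{1}{43794124}$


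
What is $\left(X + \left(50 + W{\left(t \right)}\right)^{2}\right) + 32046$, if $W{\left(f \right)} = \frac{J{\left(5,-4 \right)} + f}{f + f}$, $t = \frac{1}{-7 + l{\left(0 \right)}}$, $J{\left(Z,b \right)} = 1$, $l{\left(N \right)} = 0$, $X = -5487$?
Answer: $28768$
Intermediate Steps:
$t = - \frac{1}{7}$ ($t = \frac{1}{-7 + 0} = \frac{1}{-7} = - \frac{1}{7} \approx -0.14286$)
$W{\left(f \right)} = \frac{1 + f}{2 f}$ ($W{\left(f \right)} = \frac{1 + f}{f + f} = \frac{1 + f}{2 f}$)
$\left(X + \left(50 + W{\left(t \right)}\right)^{2}\right) + 32046 = \left(-5487 + \left(50 + \frac{1 - \frac{1}{7}}{2 \left(- \frac{1}{7}\right)}\right)^{2}\right) + 32046 = \left(-5487 + \left(50 + \frac{1}{2} \left(-7\right) \frac{6}{7}\right)^{2}\right) + 32046 = \left(-5487 + \left(50 - 3\right)^{2}\right) + 32046 = \left(-5487 + 47^{2}\right) + 32046 = \left(-5487 + 2209\right) + 32046 = -3278 + 32046 = 28768$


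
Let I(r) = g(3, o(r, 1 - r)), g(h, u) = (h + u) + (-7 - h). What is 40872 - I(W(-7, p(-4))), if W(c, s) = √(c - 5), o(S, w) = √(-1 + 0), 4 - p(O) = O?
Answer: 40879 - I ≈ 40879.0 - 1.0*I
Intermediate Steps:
p(O) = 4 - O
o(S, w) = I (o(S, w) = √(-1) = I)
W(c, s) = √(-5 + c)
g(h, u) = -7 + u
I(r) = -7 + I
40872 - I(W(-7, p(-4))) = 40872 - (-7 + I) = 40872 + (7 - I) = 40879 - I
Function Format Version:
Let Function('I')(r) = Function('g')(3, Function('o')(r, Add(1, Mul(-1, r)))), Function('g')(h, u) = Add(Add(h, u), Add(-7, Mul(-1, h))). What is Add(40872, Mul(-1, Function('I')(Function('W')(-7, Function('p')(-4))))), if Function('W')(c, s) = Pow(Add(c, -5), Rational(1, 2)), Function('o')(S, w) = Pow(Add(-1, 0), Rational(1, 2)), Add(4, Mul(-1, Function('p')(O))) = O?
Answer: Add(40879, Mul(-1, I)) ≈ Add(40879., Mul(-1.0000, I))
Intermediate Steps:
Function('p')(O) = Add(4, Mul(-1, O))
Function('o')(S, w) = I (Function('o')(S, w) = Pow(-1, Rational(1, 2)) = I)
Function('W')(c, s) = Pow(Add(-5, c), Rational(1, 2))
Function('g')(h, u) = Add(-7, u)
Function('I')(r) = Add(-7, I)
Add(40872, Mul(-1, Function('I')(Function('W')(-7, Function('p')(-4))))) = Add(40872, Mul(-1, Add(-7, I))) = Add(40872, Add(7, Mul(-1, I))) = Add(40879, Mul(-1, I))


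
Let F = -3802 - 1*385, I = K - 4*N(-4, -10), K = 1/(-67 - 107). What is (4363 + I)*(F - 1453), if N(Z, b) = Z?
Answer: -716228300/29 ≈ -2.4698e+7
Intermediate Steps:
K = -1/174 (K = 1/(-174) = -1/174 ≈ -0.0057471)
I = 2783/174 (I = -1/174 - 4*(-4) = -1/174 + 16 = 2783/174 ≈ 15.994)
F = -4187 (F = -3802 - 385 = -4187)
(4363 + I)*(F - 1453) = (4363 + 2783/174)*(-4187 - 1453) = (761945/174)*(-5640) = -716228300/29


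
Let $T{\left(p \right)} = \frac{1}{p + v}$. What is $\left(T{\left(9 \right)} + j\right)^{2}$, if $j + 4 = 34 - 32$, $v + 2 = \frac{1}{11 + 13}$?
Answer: $\frac{98596}{28561} \approx 3.4521$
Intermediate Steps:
$v = - \frac{47}{24}$ ($v = -2 + \frac{1}{11 + 13} = -2 + \frac{1}{24} = - \frac{47}{24} \approx -1.9583$)
$T{\left(p \right)} = \frac{1}{- \frac{47}{24} + p}$ ($T{\left(p \right)} = \frac{1}{p - \frac{47}{24}} = \frac{1}{- \frac{47}{24} + p}$)
$j = -2$ ($j = -4 + \left(34 - 32\right) = -4 + 2 = -2$)
$\left(T{\left(9 \right)} + j\right)^{2} = \left(\frac{24}{-47 + 24 \cdot 9} - 2\right)^{2} = \left(\frac{24}{-47 + 216} - 2\right)^{2} = \left(\frac{24}{169} - 2\right)^{2} = \left(- \frac{314}{169}\right)^{2} = \frac{98596}{28561}$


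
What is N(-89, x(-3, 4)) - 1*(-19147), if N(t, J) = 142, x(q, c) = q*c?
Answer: 19289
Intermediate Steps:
x(q, c) = c*q
N(-89, x(-3, 4)) - 1*(-19147) = 142 - 1*(-19147) = 142 + 19147 = 19289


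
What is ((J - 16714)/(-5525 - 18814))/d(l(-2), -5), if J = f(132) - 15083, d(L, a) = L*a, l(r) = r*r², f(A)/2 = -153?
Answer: 10701/324520 ≈ 0.032975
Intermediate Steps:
f(A) = -306 (f(A) = 2*(-153) = -306)
l(r) = r³
J = -15389 (J = -306 - 15083 = -15389)
((J - 16714)/(-5525 - 18814))/d(l(-2), -5) = ((-15389 - 16714)/(-5525 - 18814))/(((-2)³*(-5))) = (-32103/(-24339))/((-8*(-5))) = -32103*(-1/24339)/40 = (10701/8113)*(1/40) = 10701/324520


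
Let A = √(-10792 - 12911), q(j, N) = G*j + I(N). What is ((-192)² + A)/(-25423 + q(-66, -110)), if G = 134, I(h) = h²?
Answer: -4096/2463 - I*√23703/22167 ≈ -1.663 - 0.0069454*I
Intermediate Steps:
q(j, N) = N² + 134*j (q(j, N) = 134*j + N² = N² + 134*j)
A = I*√23703 (A = √(-23703) = I*√23703 ≈ 153.96*I)
((-192)² + A)/(-25423 + q(-66, -110)) = ((-192)² + I*√23703)/(-25423 + ((-110)² + 134*(-66))) = (36864 + I*√23703)/(-25423 + (12100 - 8844)) = (36864 + I*√23703)/(-25423 + 3256) = (36864 + I*√23703)/(-22167) = (36864 + I*√23703)*(-1/22167) = -4096/2463 - I*√23703/22167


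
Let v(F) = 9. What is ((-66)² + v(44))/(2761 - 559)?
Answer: 1455/734 ≈ 1.9823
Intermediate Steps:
((-66)² + v(44))/(2761 - 559) = ((-66)² + 9)/(2761 - 559) = (4356 + 9)/2202 = 4365*(1/2202) = 1455/734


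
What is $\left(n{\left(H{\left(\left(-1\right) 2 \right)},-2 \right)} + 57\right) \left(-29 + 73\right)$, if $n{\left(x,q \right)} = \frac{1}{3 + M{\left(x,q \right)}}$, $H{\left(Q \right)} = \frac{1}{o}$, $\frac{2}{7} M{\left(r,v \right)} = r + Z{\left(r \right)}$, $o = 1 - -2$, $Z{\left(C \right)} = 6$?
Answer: $\frac{378972}{151} \approx 2509.8$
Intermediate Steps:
$o = 3$ ($o = 1 + 2 = 3$)
$M{\left(r,v \right)} = 21 + \frac{7 r}{2}$ ($M{\left(r,v \right)} = \frac{7 \left(r + 6\right)}{2} = \frac{7 \left(6 + r\right)}{2} = 21 + \frac{7 r}{2}$)
$H{\left(Q \right)} = \frac{1}{3}$
$n{\left(x,q \right)} = \frac{1}{24 + \frac{7 x}{2}}$ ($n{\left(x,q \right)} = \frac{1}{3 + \left(21 + \frac{7 x}{2}\right)} = \frac{1}{24 + \frac{7 x}{2}}$)
$\left(n{\left(H{\left(\left(-1\right) 2 \right)},-2 \right)} + 57\right) \left(-29 + 73\right) = \left(\frac{2}{48 + 7 \cdot \frac{1}{3}} + 57\right) \left(-29 + 73\right) = \left(\frac{2}{48 + \frac{7}{3}} + 57\right) 44 = \left(\frac{2}{\frac{151}{3}} + 57\right) 44 = \left(2 \cdot \frac{3}{151} + 57\right) 44 = \left(\frac{6}{151} + 57\right) 44 = \frac{8613}{151} \cdot 44 = \frac{378972}{151}$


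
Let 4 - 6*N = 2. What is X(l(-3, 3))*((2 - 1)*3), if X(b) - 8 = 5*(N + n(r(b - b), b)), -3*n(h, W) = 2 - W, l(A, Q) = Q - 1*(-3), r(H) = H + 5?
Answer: 49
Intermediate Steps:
r(H) = 5 + H
l(A, Q) = 3 + Q (l(A, Q) = Q + 3 = 3 + Q)
n(h, W) = -⅔ + W/3 (n(h, W) = -(2 - W)/3 = -⅔ + W/3)
N = ⅓ (N = ⅔ - ⅙*2 = ⅔ - ⅓ = ⅓ ≈ 0.33333)
X(b) = 19/3 + 5*b/3 (X(b) = 8 + 5*(⅓ + (-⅔ + b/3)) = 8 + 5*(-⅓ + b/3) = 8 + (-5/3 + 5*b/3) = 19/3 + 5*b/3)
X(l(-3, 3))*((2 - 1)*3) = (19/3 + 5*(3 + 3)/3)*((2 - 1)*3) = (19/3 + (5/3)*6)*(1*3) = (19/3 + 10)*3 = (49/3)*3 = 49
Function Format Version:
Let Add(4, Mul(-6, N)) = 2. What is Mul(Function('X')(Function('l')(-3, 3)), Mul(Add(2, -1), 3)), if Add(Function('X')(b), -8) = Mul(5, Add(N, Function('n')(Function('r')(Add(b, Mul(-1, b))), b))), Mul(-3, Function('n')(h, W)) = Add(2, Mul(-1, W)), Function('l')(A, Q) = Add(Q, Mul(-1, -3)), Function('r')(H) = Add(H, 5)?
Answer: 49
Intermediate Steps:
Function('r')(H) = Add(5, H)
Function('l')(A, Q) = Add(3, Q) (Function('l')(A, Q) = Add(Q, 3) = Add(3, Q))
Function('n')(h, W) = Add(Rational(-2, 3), Mul(Rational(1, 3), W)) (Function('n')(h, W) = Mul(Rational(-1, 3), Add(2, Mul(-1, W))) = Add(Rational(-2, 3), Mul(Rational(1, 3), W)))
N = Rational(1, 3) (N = Add(Rational(2, 3), Mul(Rational(-1, 6), 2)) = Add(Rational(2, 3), Rational(-1, 3)) = Rational(1, 3) ≈ 0.33333)
Function('X')(b) = Add(Rational(19, 3), Mul(Rational(5, 3), b)) (Function('X')(b) = Add(8, Mul(5, Add(Rational(1, 3), Add(Rational(-2, 3), Mul(Rational(1, 3), b))))) = Add(8, Mul(5, Add(Rational(-1, 3), Mul(Rational(1, 3), b)))) = Add(8, Add(Rational(-5, 3), Mul(Rational(5, 3), b))) = Add(Rational(19, 3), Mul(Rational(5, 3), b)))
Mul(Function('X')(Function('l')(-3, 3)), Mul(Add(2, -1), 3)) = Mul(Add(Rational(19, 3), Mul(Rational(5, 3), Add(3, 3))), Mul(Add(2, -1), 3)) = Mul(Add(Rational(19, 3), Mul(Rational(5, 3), 6)), Mul(1, 3)) = Mul(Add(Rational(19, 3), 10), 3) = Mul(Rational(49, 3), 3) = 49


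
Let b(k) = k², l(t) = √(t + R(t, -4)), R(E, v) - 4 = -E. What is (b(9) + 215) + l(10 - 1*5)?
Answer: 298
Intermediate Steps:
R(E, v) = 4 - E
l(t) = 2 (l(t) = √(t + (4 - t)) = √4 = 2)
(b(9) + 215) + l(10 - 1*5) = (9² + 215) + 2 = (81 + 215) + 2 = 296 + 2 = 298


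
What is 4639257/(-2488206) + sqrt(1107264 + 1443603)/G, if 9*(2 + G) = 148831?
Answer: -220917/118486 + 9*sqrt(2550867)/148813 ≈ -1.7679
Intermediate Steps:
G = 148813/9 (G = -2 + (1/9)*148831 = -2 + 148831/9 = 148813/9 ≈ 16535.)
4639257/(-2488206) + sqrt(1107264 + 1443603)/G = 4639257/(-2488206) + sqrt(1107264 + 1443603)/(148813/9) = 4639257*(-1/2488206) + sqrt(2550867)*(9/148813) = -220917/118486 + 9*sqrt(2550867)/148813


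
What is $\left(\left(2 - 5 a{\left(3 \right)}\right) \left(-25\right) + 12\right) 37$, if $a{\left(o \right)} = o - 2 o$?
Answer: $-15281$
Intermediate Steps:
$a{\left(o \right)} = - o$
$\left(\left(2 - 5 a{\left(3 \right)}\right) \left(-25\right) + 12\right) 37 = \left(\left(2 - 5 \left(\left(-1\right) 3\right)\right) \left(-25\right) + 12\right) 37 = \left(\left(2 - -15\right) \left(-25\right) + 12\right) 37 = \left(\left(2 + 15\right) \left(-25\right) + 12\right) 37 = \left(17 \left(-25\right) + 12\right) 37 = \left(-425 + 12\right) 37 = \left(-413\right) 37 = -15281$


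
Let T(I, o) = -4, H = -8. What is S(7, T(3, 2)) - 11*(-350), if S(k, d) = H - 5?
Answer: 3837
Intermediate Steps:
S(k, d) = -13 (S(k, d) = -8 - 5 = -13)
S(7, T(3, 2)) - 11*(-350) = -13 - 11*(-350) = -13 + 3850 = 3837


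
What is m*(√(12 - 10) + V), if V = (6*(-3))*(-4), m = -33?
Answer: -2376 - 33*√2 ≈ -2422.7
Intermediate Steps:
V = 72 (V = -18*(-4) = 72)
m*(√(12 - 10) + V) = -33*(√(12 - 10) + 72) = -33*(√2 + 72) = -33*(72 + √2) = -2376 - 33*√2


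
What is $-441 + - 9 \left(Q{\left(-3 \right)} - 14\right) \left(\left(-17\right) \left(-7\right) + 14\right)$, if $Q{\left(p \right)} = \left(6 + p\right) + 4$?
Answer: $7938$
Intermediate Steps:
$Q{\left(p \right)} = 10 + p$
$-441 + - 9 \left(Q{\left(-3 \right)} - 14\right) \left(\left(-17\right) \left(-7\right) + 14\right) = -441 + - 9 \left(\left(10 - 3\right) - 14\right) \left(\left(-17\right) \left(-7\right) + 14\right) = -441 + - 9 \left(7 - 14\right) \left(119 + 14\right) = -441 + \left(-9\right) \left(-7\right) 133 = -441 + 63 \cdot 133 = -441 + 8379 = 7938$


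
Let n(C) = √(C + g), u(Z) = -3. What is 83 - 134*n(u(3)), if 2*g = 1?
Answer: 83 - 67*I*√10 ≈ 83.0 - 211.87*I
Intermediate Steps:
g = ½ (g = (½)*1 = ½ ≈ 0.50000)
n(C) = √(½ + C) (n(C) = √(C + ½) = √(½ + C))
83 - 134*n(u(3)) = 83 - 67*√(2 + 4*(-3)) = 83 - 67*√(2 - 12) = 83 - 67*√(-10) = 83 - 67*I*√10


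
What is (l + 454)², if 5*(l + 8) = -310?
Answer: 147456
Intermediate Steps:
l = -70 (l = -8 + (⅕)*(-310) = -8 - 62 = -70)
(l + 454)² = (-70 + 454)² = 384² = 147456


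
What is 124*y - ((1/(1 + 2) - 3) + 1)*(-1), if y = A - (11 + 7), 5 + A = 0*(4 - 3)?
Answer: -8561/3 ≈ -2853.7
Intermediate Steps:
A = -5 (A = -5 + 0*(4 - 3) = -5 + 0*1 = -5 + 0 = -5)
y = -23 (y = -5 - (11 + 7) = -5 - 1*18 = -5 - 18 = -23)
124*y - ((1/(1 + 2) - 3) + 1)*(-1) = 124*(-23) - ((1/(1 + 2) - 3) + 1)*(-1) = -2852 - ((1/3 - 3) + 1)*(-1) = -2852 - ((⅓ - 3) + 1)*(-1) = -2852 - (-8/3 + 1)*(-1) = -2852 - 1*(-5/3)*(-1) = -2852 + (5/3)*(-1) = -2852 - 5/3 = -8561/3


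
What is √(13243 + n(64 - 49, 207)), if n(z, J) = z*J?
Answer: 2*√4087 ≈ 127.86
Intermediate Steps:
n(z, J) = J*z
√(13243 + n(64 - 49, 207)) = √(13243 + 207*(64 - 49)) = √(13243 + 207*15) = √(13243 + 3105) = √16348 = 2*√4087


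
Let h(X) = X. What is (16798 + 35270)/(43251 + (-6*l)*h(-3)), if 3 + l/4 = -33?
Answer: 17356/13553 ≈ 1.2806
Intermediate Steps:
l = -144 (l = -12 + 4*(-33) = -12 - 132 = -144)
(16798 + 35270)/(43251 + (-6*l)*h(-3)) = (16798 + 35270)/(43251 - 6*(-144)*(-3)) = 52068/(43251 + 864*(-3)) = 52068/(43251 - 2592) = 52068/40659 = 52068*(1/40659) = 17356/13553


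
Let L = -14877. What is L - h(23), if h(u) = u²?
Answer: -15406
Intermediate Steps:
L - h(23) = -14877 - 1*23² = -14877 - 1*529 = -14877 - 529 = -15406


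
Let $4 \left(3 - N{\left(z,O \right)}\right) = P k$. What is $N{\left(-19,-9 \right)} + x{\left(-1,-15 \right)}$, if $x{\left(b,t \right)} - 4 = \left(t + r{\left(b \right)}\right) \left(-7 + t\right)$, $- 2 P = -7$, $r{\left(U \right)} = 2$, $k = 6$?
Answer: $\frac{1151}{4} \approx 287.75$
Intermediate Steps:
$P = \frac{7}{2}$ ($P = \left(- \frac{1}{2}\right) \left(-7\right) = \frac{7}{2} \approx 3.5$)
$N{\left(z,O \right)} = - \frac{9}{4}$ ($N{\left(z,O \right)} = 3 - \frac{\frac{7}{2} \cdot 6}{4} = 3 - \frac{21}{4} = - \frac{9}{4}$)
$x{\left(b,t \right)} = 4 + \left(-7 + t\right) \left(2 + t\right)$ ($x{\left(b,t \right)} = 4 + \left(t + 2\right) \left(-7 + t\right) = 4 + \left(2 + t\right) \left(-7 + t\right) = 4 + \left(-7 + t\right) \left(2 + t\right)$)
$N{\left(-19,-9 \right)} + x{\left(-1,-15 \right)} = - \frac{9}{4} - \left(-65 - 225\right) = - \frac{9}{4} + \left(-10 + 225 + 75\right) = - \frac{9}{4} + 290 = \frac{1151}{4}$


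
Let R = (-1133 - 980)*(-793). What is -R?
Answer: -1675609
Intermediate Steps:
R = 1675609 (R = -2113*(-793) = 1675609)
-R = -1*1675609 = -1675609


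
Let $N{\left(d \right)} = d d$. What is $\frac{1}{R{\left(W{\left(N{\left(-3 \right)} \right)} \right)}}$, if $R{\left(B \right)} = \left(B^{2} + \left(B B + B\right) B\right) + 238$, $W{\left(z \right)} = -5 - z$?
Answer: $- \frac{1}{2114} \approx -0.00047304$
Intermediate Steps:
$N{\left(d \right)} = d^{2}$
$R{\left(B \right)} = 238 + B^{2} + B \left(B + B^{2}\right)$ ($R{\left(B \right)} = \left(B^{2} + \left(B^{2} + B\right) B\right) + 238 = \left(B^{2} + \left(B + B^{2}\right) B\right) + 238 = \left(B^{2} + B \left(B + B^{2}\right)\right) + 238 = 238 + B^{2} + B \left(B + B^{2}\right)$)
$\frac{1}{R{\left(W{\left(N{\left(-3 \right)} \right)} \right)}} = \frac{1}{238 + \left(-5 - \left(-3\right)^{2}\right)^{3} + 2 \left(-5 - \left(-3\right)^{2}\right)^{2}} = \frac{1}{238 + \left(-5 - 9\right)^{3} + 2 \left(-5 - 9\right)^{2}} = \frac{1}{238 + \left(-14\right)^{3} + 2 \left(-14\right)^{2}} = \frac{1}{238 - 2744 + 2 \cdot 196} = \frac{1}{238 - 2744 + 392} = \frac{1}{-2114} = - \frac{1}{2114}$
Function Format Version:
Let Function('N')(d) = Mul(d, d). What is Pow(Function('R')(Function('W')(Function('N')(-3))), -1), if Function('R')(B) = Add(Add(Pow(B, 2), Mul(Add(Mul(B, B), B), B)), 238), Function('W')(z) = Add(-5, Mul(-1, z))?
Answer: Rational(-1, 2114) ≈ -0.00047304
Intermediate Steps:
Function('N')(d) = Pow(d, 2)
Function('R')(B) = Add(238, Pow(B, 2), Mul(B, Add(B, Pow(B, 2)))) (Function('R')(B) = Add(Add(Pow(B, 2), Mul(Add(Pow(B, 2), B), B)), 238) = Add(Add(Pow(B, 2), Mul(Add(B, Pow(B, 2)), B)), 238) = Add(Add(Pow(B, 2), Mul(B, Add(B, Pow(B, 2)))), 238) = Add(238, Pow(B, 2), Mul(B, Add(B, Pow(B, 2)))))
Pow(Function('R')(Function('W')(Function('N')(-3))), -1) = Pow(Add(238, Pow(Add(-5, Mul(-1, Pow(-3, 2))), 3), Mul(2, Pow(Add(-5, Mul(-1, Pow(-3, 2))), 2))), -1) = Pow(Add(238, Pow(Add(-5, Mul(-1, 9)), 3), Mul(2, Pow(Add(-5, Mul(-1, 9)), 2))), -1) = Pow(Add(238, Pow(Add(-5, -9), 3), Mul(2, Pow(Add(-5, -9), 2))), -1) = Pow(Add(238, Pow(-14, 3), Mul(2, Pow(-14, 2))), -1) = Pow(Add(238, -2744, Mul(2, 196)), -1) = Pow(Add(238, -2744, 392), -1) = Pow(-2114, -1) = Rational(-1, 2114)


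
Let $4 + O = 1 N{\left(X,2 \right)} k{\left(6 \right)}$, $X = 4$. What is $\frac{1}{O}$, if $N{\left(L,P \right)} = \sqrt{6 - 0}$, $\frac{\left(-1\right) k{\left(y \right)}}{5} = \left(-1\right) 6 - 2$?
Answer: $\frac{1}{2396} + \frac{5 \sqrt{6}}{1198} \approx 0.010641$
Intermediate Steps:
$k{\left(y \right)} = 40$ ($k{\left(y \right)} = - 5 \left(\left(-1\right) 6 - 2\right) = - 5 \left(-6 - 2\right) = \left(-5\right) \left(-8\right) = 40$)
$N{\left(L,P \right)} = \sqrt{6}$ ($N{\left(L,P \right)} = \sqrt{6 + 0} = \sqrt{6}$)
$O = -4 + 40 \sqrt{6}$ ($O = -4 + 1 \sqrt{6} \cdot 40 = -4 + \sqrt{6} \cdot 40 = -4 + 40 \sqrt{6} \approx 93.98$)
$\frac{1}{O} = \frac{1}{-4 + 40 \sqrt{6}}$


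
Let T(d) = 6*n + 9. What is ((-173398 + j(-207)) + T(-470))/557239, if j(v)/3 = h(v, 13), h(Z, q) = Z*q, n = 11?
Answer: -181396/557239 ≈ -0.32553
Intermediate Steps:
T(d) = 75 (T(d) = 6*11 + 9 = 66 + 9 = 75)
j(v) = 39*v (j(v) = 3*(v*13) = 3*(13*v) = 39*v)
((-173398 + j(-207)) + T(-470))/557239 = ((-173398 + 39*(-207)) + 75)/557239 = ((-173398 - 8073) + 75)*(1/557239) = (-181471 + 75)*(1/557239) = -181396*1/557239 = -181396/557239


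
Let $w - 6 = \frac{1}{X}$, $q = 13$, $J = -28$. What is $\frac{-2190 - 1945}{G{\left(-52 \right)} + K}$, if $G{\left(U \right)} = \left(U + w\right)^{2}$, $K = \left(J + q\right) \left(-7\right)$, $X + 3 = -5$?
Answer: $- \frac{264640}{142881} \approx -1.8522$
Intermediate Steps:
$X = -8$ ($X = -3 - 5 = -8$)
$w = \frac{47}{8}$ ($w = 6 + \frac{1}{-8} = 6 - \frac{1}{8} = \frac{47}{8} \approx 5.875$)
$K = 105$ ($K = \left(-28 + 13\right) \left(-7\right) = \left(-15\right) \left(-7\right) = 105$)
$G{\left(U \right)} = \left(\frac{47}{8} + U\right)^{2}$ ($G{\left(U \right)} = \left(U + \frac{47}{8}\right)^{2} = \left(\frac{47}{8} + U\right)^{2}$)
$\frac{-2190 - 1945}{G{\left(-52 \right)} + K} = \frac{-2190 - 1945}{\frac{\left(47 + 8 \left(-52\right)\right)^{2}}{64} + 105} = - \frac{4135}{\frac{\left(47 - 416\right)^{2}}{64} + 105} = - \frac{4135}{\frac{\left(-369\right)^{2}}{64} + 105} = - \frac{4135}{\frac{1}{64} \cdot 136161 + 105} = - \frac{4135}{\frac{136161}{64} + 105} = - \frac{4135}{\frac{142881}{64}} = \left(-4135\right) \frac{64}{142881} = - \frac{264640}{142881}$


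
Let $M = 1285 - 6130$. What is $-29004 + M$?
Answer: $-33849$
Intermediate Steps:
$M = -4845$ ($M = 1285 - 6130 = -4845$)
$-29004 + M = -29004 - 4845 = -33849$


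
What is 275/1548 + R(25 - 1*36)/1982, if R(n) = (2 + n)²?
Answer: 335219/1534068 ≈ 0.21852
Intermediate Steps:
275/1548 + R(25 - 1*36)/1982 = 275/1548 + (2 + (25 - 1*36))²/1982 = 275*(1/1548) + (2 + (25 - 36))²*(1/1982) = 275/1548 + (2 - 11)²*(1/1982) = 275/1548 + (-9)²*(1/1982) = 275/1548 + 81*(1/1982) = 275/1548 + 81/1982 = 335219/1534068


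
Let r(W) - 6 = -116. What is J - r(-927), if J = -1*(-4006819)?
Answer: 4006929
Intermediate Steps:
J = 4006819
r(W) = -110 (r(W) = 6 - 116 = -110)
J - r(-927) = 4006819 - 1*(-110) = 4006819 + 110 = 4006929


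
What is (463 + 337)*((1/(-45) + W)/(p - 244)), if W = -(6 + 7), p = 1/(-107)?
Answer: 10032320/234981 ≈ 42.694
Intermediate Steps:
p = -1/107 ≈ -0.0093458
W = -13 (W = -1*13 = -13)
(463 + 337)*((1/(-45) + W)/(p - 244)) = (463 + 337)*((1/(-45) - 13)/(-1/107 - 244)) = 800*((-1/45 - 13)/(-26109/107)) = 800*(-586/45*(-107/26109)) = 800*(62702/1174905) = 10032320/234981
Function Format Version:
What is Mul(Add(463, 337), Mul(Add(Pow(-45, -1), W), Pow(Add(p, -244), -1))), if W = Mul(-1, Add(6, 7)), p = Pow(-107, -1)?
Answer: Rational(10032320, 234981) ≈ 42.694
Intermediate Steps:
p = Rational(-1, 107) ≈ -0.0093458
W = -13 (W = Mul(-1, 13) = -13)
Mul(Add(463, 337), Mul(Add(Pow(-45, -1), W), Pow(Add(p, -244), -1))) = Mul(Add(463, 337), Mul(Add(Pow(-45, -1), -13), Pow(Add(Rational(-1, 107), -244), -1))) = Mul(800, Mul(Add(Rational(-1, 45), -13), Pow(Rational(-26109, 107), -1))) = Mul(800, Mul(Rational(-586, 45), Rational(-107, 26109))) = Mul(800, Rational(62702, 1174905)) = Rational(10032320, 234981)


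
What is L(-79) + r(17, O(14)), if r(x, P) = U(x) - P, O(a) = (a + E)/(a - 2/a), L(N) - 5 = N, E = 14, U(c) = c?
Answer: -5725/97 ≈ -59.021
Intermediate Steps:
L(N) = 5 + N
O(a) = (14 + a)/(a - 2/a) (O(a) = (a + 14)/(a - 2/a) = (14 + a)/(a - 2/a))
r(x, P) = x - P
L(-79) + r(17, O(14)) = (5 - 79) + (17 - 14*(14 + 14)/(-2 + 14**2)) = -74 + (17 - 14*28/(-2 + 196)) = -74 + (17 - 14*28/194) = -74 + (17 - 1*196/97) = -74 + (17 - 196/97) = -74 + 1453/97 = -5725/97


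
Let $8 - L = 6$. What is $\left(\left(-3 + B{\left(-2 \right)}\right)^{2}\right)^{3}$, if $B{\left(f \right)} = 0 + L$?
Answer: $1$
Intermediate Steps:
$L = 2$ ($L = 8 - 6 = 2$)
$B{\left(f \right)} = 2$ ($B{\left(f \right)} = 0 + 2 = 2$)
$\left(\left(-3 + B{\left(-2 \right)}\right)^{2}\right)^{3} = \left(\left(-3 + 2\right)^{2}\right)^{3} = \left(\left(-1\right)^{2}\right)^{3} = 1^{3} = 1$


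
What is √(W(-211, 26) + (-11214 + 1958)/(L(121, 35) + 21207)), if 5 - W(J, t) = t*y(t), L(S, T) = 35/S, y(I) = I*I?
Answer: I*√28925996910726359/1283041 ≈ 132.56*I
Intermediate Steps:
y(I) = I²
W(J, t) = 5 - t³ (W(J, t) = 5 - t*t² = 5 - t³)
√(W(-211, 26) + (-11214 + 1958)/(L(121, 35) + 21207)) = √((5 - 1*26³) + (-11214 + 1958)/(35/121 + 21207)) = √((5 - 1*17576) - 9256/(35*(1/121) + 21207)) = √((5 - 17576) - 9256/(35/121 + 21207)) = √(-17571 - 9256/2566082/121) = √(-17571 - 9256*121/2566082) = √(-17571 - 559988/1283041) = √(-22544873399/1283041) = I*√28925996910726359/1283041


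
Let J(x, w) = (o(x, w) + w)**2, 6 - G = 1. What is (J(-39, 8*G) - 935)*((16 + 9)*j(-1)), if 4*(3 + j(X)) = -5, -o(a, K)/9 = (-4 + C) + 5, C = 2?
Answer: 162775/2 ≈ 81388.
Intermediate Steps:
o(a, K) = -27 (o(a, K) = -9*((-4 + 2) + 5) = -9*(-2 + 5) = -9*3 = -27)
j(X) = -17/4 (j(X) = -3 + (1/4)*(-5) = -3 - 5/4 = -17/4)
G = 5 (G = 6 - 1*1 = 6 - 1 = 5)
J(x, w) = (-27 + w)**2
(J(-39, 8*G) - 935)*((16 + 9)*j(-1)) = ((-27 + 8*5)**2 - 935)*((16 + 9)*(-17/4)) = ((-27 + 40)**2 - 935)*(25*(-17/4)) = (13**2 - 935)*(-425/4) = (169 - 935)*(-425/4) = -766*(-425/4) = 162775/2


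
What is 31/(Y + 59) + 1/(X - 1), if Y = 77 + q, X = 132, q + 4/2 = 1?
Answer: 4196/17685 ≈ 0.23726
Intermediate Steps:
q = -1 (q = -2 + 1 = -1)
Y = 76 (Y = 77 - 1 = 76)
31/(Y + 59) + 1/(X - 1) = 31/(76 + 59) + 1/(132 - 1) = 31/135 + 1/131 = 4196/17685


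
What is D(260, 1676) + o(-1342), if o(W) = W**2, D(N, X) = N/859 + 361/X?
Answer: 2592819801235/1439684 ≈ 1.8010e+6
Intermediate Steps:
D(N, X) = 361/X + N/859 (D(N, X) = N*(1/859) + 361/X = N/859 + 361/X = 361/X + N/859)
D(260, 1676) + o(-1342) = (361/1676 + (1/859)*260) + (-1342)**2 = (361*(1/1676) + 260/859) + 1800964 = (361/1676 + 260/859) + 1800964 = 745859/1439684 + 1800964 = 2592819801235/1439684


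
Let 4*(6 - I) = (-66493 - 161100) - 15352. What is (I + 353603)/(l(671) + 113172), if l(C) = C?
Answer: 1657381/455372 ≈ 3.6396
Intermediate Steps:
I = 242969/4 (I = 6 - ((-66493 - 161100) - 15352)/4 = 6 - (-227593 - 15352)/4 = 6 - ¼*(-242945) = 6 + 242945/4 = 242969/4 ≈ 60742.)
(I + 353603)/(l(671) + 113172) = (242969/4 + 353603)/(671 + 113172) = (1657381/4)/113843 = (1657381/4)*(1/113843) = 1657381/455372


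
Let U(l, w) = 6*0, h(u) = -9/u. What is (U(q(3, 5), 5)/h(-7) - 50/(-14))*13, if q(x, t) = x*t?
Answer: 325/7 ≈ 46.429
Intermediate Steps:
q(x, t) = t*x
U(l, w) = 0
(U(q(3, 5), 5)/h(-7) - 50/(-14))*13 = (0/((-9/(-7))) - 50/(-14))*13 = (0/((-9*(-⅐))) - 50*(-1/14))*13 = (0/(9/7) + 25/7)*13 = (0*(7/9) + 25/7)*13 = (0 + 25/7)*13 = (25/7)*13 = 325/7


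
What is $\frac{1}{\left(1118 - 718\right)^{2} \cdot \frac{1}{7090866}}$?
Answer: $\frac{3545433}{80000} \approx 44.318$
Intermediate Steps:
$\frac{1}{\left(1118 - 718\right)^{2} \cdot \frac{1}{7090866}} = \frac{1}{400^{2} \cdot \frac{1}{7090866}} = \frac{1}{160000 \cdot \frac{1}{7090866}} = \frac{1}{\frac{80000}{3545433}} = \frac{3545433}{80000}$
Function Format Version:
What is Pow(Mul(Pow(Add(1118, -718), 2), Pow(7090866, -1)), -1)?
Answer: Rational(3545433, 80000) ≈ 44.318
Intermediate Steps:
Pow(Mul(Pow(Add(1118, -718), 2), Pow(7090866, -1)), -1) = Pow(Mul(Pow(400, 2), Rational(1, 7090866)), -1) = Pow(Mul(160000, Rational(1, 7090866)), -1) = Pow(Rational(80000, 3545433), -1) = Rational(3545433, 80000)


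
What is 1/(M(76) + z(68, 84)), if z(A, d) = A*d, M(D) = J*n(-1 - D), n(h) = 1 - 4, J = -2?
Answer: 1/5718 ≈ 0.00017489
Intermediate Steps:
n(h) = -3
M(D) = 6 (M(D) = -2*(-3) = 6)
1/(M(76) + z(68, 84)) = 1/(6 + 68*84) = 1/(6 + 5712) = 1/5718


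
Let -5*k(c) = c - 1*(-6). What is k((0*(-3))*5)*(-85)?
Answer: 102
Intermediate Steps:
k(c) = -6/5 - c/5 (k(c) = -(c - 1*(-6))/5 = -(c + 6)/5 = -(6 + c)/5 = -6/5 - c/5)
k((0*(-3))*5)*(-85) = (-6/5 - 0*(-3)*5/5)*(-85) = (-6/5 - 0*5)*(-85) = (-6/5 - 1/5*0)*(-85) = (-6/5 + 0)*(-85) = -6/5*(-85) = 102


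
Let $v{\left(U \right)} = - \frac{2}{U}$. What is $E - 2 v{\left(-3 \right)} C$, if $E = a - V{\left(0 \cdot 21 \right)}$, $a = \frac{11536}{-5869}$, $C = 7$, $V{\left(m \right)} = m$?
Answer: $\frac{323008}{17607} \approx 18.345$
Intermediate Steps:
$a = - \frac{11536}{5869}$ ($a = 11536 \left(- \frac{1}{5869}\right) = - \frac{11536}{5869} \approx -1.9656$)
$E = - \frac{11536}{5869}$ ($E = - \frac{11536}{5869} - 0 \cdot 21 = - \frac{11536}{5869} - 0 = - \frac{11536}{5869} + 0 = - \frac{11536}{5869} \approx -1.9656$)
$E - 2 v{\left(-3 \right)} C = - \frac{11536 - 2 \left(- \frac{2}{-3}\right) 7}{5869} = - \frac{11536 - 2 \left(\left(-2\right) \left(- \frac{1}{3}\right)\right) 7}{5869} = - \frac{11536 \left(-2\right) \frac{2}{3} \cdot 7}{5869} = - \frac{11536 \left(\left(- \frac{4}{3}\right) 7\right)}{5869} = \left(- \frac{11536}{5869}\right) \left(- \frac{28}{3}\right) = \frac{323008}{17607}$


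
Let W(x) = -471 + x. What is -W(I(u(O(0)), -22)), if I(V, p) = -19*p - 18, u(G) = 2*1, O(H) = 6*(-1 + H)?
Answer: 71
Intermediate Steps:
O(H) = -6 + 6*H
u(G) = 2
I(V, p) = -18 - 19*p
-W(I(u(O(0)), -22)) = -(-471 + (-18 - 19*(-22))) = -(-471 + (-18 + 418)) = -(-471 + 400) = -1*(-71) = 71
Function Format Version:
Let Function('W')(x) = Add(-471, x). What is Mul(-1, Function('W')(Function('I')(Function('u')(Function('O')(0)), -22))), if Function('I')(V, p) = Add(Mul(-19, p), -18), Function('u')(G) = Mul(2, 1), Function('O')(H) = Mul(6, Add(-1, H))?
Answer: 71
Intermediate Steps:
Function('O')(H) = Add(-6, Mul(6, H))
Function('u')(G) = 2
Function('I')(V, p) = Add(-18, Mul(-19, p))
Mul(-1, Function('W')(Function('I')(Function('u')(Function('O')(0)), -22))) = Mul(-1, Add(-471, Add(-18, Mul(-19, -22)))) = Mul(-1, Add(-471, Add(-18, 418))) = Mul(-1, Add(-471, 400)) = Mul(-1, -71) = 71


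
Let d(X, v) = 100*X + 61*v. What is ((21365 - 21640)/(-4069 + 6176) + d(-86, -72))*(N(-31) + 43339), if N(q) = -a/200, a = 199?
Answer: -237270541498819/421400 ≈ -5.6305e+8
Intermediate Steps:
d(X, v) = 61*v + 100*X
N(q) = -199/200
((21365 - 21640)/(-4069 + 6176) + d(-86, -72))*(N(-31) + 43339) = ((21365 - 21640)/(-4069 + 6176) + (61*(-72) + 100*(-86)))*(-199/200 + 43339) = (-275/2107 + (-4392 - 8600))*(8667601/200) = (-275*1/2107 - 12992)*(8667601/200) = (-275/2107 - 12992)*(8667601/200) = -27374419/2107*8667601/200 = -237270541498819/421400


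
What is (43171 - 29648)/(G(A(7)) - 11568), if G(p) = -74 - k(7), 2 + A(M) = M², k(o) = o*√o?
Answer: -157434766/135535821 + 94661*√7/135535821 ≈ -1.1597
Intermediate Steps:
k(o) = o^(3/2)
A(M) = -2 + M²
G(p) = -74 - 7*√7 (G(p) = -74 - 7^(3/2) = -74 - 7*√7)
(43171 - 29648)/(G(A(7)) - 11568) = (43171 - 29648)/((-74 - 7*√7) - 11568) = 13523/(-11642 - 7*√7)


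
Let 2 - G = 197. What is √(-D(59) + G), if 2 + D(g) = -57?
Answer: 2*I*√34 ≈ 11.662*I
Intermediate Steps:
G = -195 (G = 2 - 1*197 = 2 - 197 = -195)
D(g) = -59 (D(g) = -2 - 57 = -59)
√(-D(59) + G) = √(-1*(-59) - 195) = √(59 - 195) = √(-136) = 2*I*√34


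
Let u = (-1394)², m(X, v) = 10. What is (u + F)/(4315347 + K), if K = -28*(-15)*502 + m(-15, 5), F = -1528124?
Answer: 415112/4526197 ≈ 0.091713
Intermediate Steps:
u = 1943236
K = 210850 (K = -28*(-15)*502 + 10 = 420*502 + 10 = 210840 + 10 = 210850)
(u + F)/(4315347 + K) = (1943236 - 1528124)/(4315347 + 210850) = 415112/4526197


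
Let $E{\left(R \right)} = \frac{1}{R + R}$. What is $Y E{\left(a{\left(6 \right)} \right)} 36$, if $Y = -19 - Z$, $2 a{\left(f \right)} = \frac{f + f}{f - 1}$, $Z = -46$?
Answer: $405$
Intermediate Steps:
$a{\left(f \right)} = \frac{f}{-1 + f}$ ($a{\left(f \right)} = \frac{\left(f + f\right) \frac{1}{f - 1}}{2} = \frac{2 f \frac{1}{-1 + f}}{2} = \frac{f}{-1 + f}$)
$Y = 27$ ($Y = -19 - -46 = -19 + 46 = 27$)
$E{\left(R \right)} = \frac{1}{2 R}$
$Y E{\left(a{\left(6 \right)} \right)} 36 = 27 \frac{1}{2 \frac{6}{-1 + 6}} \cdot 36 = 27 \frac{1}{2 \cdot \frac{6}{5}} \cdot 36 = 27 \cdot \frac{1}{2} \cdot \frac{5}{6} \cdot 36 = 27 \cdot \frac{5}{12} \cdot 36 = \frac{45}{4} \cdot 36 = 405$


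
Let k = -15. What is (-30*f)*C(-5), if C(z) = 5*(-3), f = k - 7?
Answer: -9900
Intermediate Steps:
f = -22 (f = -15 - 7 = -22)
C(z) = -15
(-30*f)*C(-5) = -30*(-22)*(-15) = 660*(-15) = -9900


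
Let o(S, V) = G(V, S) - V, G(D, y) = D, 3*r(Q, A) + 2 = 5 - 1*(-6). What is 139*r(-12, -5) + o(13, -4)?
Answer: 417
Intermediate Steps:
r(Q, A) = 3 (r(Q, A) = -2/3 + (5 - 1*(-6))/3 = -2/3 + (5 + 6)/3 = -2/3 + (1/3)*11 = -2/3 + 11/3 = 3)
o(S, V) = 0 (o(S, V) = V - V = 0)
139*r(-12, -5) + o(13, -4) = 139*3 + 0 = 417 + 0 = 417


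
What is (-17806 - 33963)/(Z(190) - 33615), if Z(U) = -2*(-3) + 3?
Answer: 51769/33606 ≈ 1.5405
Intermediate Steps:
Z(U) = 9 (Z(U) = 6 + 3 = 9)
(-17806 - 33963)/(Z(190) - 33615) = (-17806 - 33963)/(9 - 33615) = -51769/(-33606) = -51769*(-1/33606) = 51769/33606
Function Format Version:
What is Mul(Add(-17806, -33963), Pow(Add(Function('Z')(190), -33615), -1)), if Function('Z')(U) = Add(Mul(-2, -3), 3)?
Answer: Rational(51769, 33606) ≈ 1.5405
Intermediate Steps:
Function('Z')(U) = 9 (Function('Z')(U) = Add(6, 3) = 9)
Mul(Add(-17806, -33963), Pow(Add(Function('Z')(190), -33615), -1)) = Mul(Add(-17806, -33963), Pow(Add(9, -33615), -1)) = Mul(-51769, Pow(-33606, -1)) = Mul(-51769, Rational(-1, 33606)) = Rational(51769, 33606)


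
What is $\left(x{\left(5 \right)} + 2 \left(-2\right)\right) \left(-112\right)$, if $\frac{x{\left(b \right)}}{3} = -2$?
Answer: $1120$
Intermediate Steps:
$x{\left(b \right)} = -6$ ($x{\left(b \right)} = 3 \left(-2\right) = -6$)
$\left(x{\left(5 \right)} + 2 \left(-2\right)\right) \left(-112\right) = \left(-6 + 2 \left(-2\right)\right) \left(-112\right) = \left(-6 - 4\right) \left(-112\right) = \left(-10\right) \left(-112\right) = 1120$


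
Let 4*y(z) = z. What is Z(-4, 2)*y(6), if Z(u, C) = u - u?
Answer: 0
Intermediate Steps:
Z(u, C) = 0
y(z) = z/4
Z(-4, 2)*y(6) = 0*((1/4)*6) = 0*(3/2) = 0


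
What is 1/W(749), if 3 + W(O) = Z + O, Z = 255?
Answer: 1/1001 ≈ 0.00099900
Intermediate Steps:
W(O) = 252 + O (W(O) = -3 + (255 + O) = 252 + O)
1/W(749) = 1/(252 + 749) = 1/1001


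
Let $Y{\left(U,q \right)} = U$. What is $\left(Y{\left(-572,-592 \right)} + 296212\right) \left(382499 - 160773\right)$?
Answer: $65551074640$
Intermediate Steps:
$\left(Y{\left(-572,-592 \right)} + 296212\right) \left(382499 - 160773\right) = \left(-572 + 296212\right) \left(382499 - 160773\right) = 295640 \cdot 221726 = 65551074640$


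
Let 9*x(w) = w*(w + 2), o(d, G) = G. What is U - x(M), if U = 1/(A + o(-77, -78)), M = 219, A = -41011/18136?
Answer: -23483555735/4366857 ≈ -5377.7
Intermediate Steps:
A = -41011/18136 (A = -41011*1/18136 = -41011/18136 ≈ -2.2613)
U = -18136/1455619 (U = 1/(-41011/18136 - 78) = 1/(-1455619/18136) = -18136/1455619 ≈ -0.012459)
x(w) = w*(2 + w)/9 (x(w) = (w*(w + 2))/9 = (w*(2 + w))/9 = w*(2 + w)/9)
U - x(M) = -18136/1455619 - 219*(2 + 219)/9 = -18136/1455619 - 219*221/9 = -18136/1455619 - 1*16133/3 = -18136/1455619 - 16133/3 = -23483555735/4366857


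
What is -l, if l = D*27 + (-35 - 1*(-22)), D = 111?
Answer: -2984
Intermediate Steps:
l = 2984 (l = 111*27 + (-35 - 1*(-22)) = 2997 + (-35 + 22) = 2997 - 13 = 2984)
-l = -1*2984 = -2984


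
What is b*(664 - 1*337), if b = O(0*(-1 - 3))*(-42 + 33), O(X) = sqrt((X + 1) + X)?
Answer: -2943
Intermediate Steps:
O(X) = sqrt(1 + 2*X) (O(X) = sqrt((1 + X) + X) = sqrt(1 + 2*X))
b = -9 (b = sqrt(1 + 2*(0*(-1 - 3)))*(-42 + 33) = sqrt(1 + 2*(0*(-4)))*(-9) = sqrt(1 + 2*0)*(-9) = sqrt(1 + 0)*(-9) = sqrt(1)*(-9) = 1*(-9) = -9)
b*(664 - 1*337) = -9*(664 - 1*337) = -9*(664 - 337) = -9*327 = -2943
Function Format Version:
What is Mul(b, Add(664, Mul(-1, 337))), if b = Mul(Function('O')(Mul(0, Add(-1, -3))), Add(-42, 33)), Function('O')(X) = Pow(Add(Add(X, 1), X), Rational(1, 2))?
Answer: -2943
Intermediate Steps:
Function('O')(X) = Pow(Add(1, Mul(2, X)), Rational(1, 2)) (Function('O')(X) = Pow(Add(Add(1, X), X), Rational(1, 2)) = Pow(Add(1, Mul(2, X)), Rational(1, 2)))
b = -9 (b = Mul(Pow(Add(1, Mul(2, Mul(0, Add(-1, -3)))), Rational(1, 2)), Add(-42, 33)) = Mul(Pow(Add(1, Mul(2, Mul(0, -4))), Rational(1, 2)), -9) = Mul(Pow(Add(1, Mul(2, 0)), Rational(1, 2)), -9) = Mul(Pow(Add(1, 0), Rational(1, 2)), -9) = Mul(Pow(1, Rational(1, 2)), -9) = Mul(1, -9) = -9)
Mul(b, Add(664, Mul(-1, 337))) = Mul(-9, Add(664, Mul(-1, 337))) = Mul(-9, Add(664, -337)) = Mul(-9, 327) = -2943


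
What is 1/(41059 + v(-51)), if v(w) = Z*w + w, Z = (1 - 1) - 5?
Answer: 1/41263 ≈ 2.4235e-5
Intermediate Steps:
Z = -5 (Z = 0 - 5 = -5)
v(w) = -4*w (v(w) = -5*w + w = -4*w)
1/(41059 + v(-51)) = 1/(41059 - 4*(-51)) = 1/(41059 + 204) = 1/41263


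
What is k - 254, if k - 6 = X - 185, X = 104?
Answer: -329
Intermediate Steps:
k = -75 (k = 6 + (104 - 185) = 6 - 81 = -75)
k - 254 = -75 - 254 = -329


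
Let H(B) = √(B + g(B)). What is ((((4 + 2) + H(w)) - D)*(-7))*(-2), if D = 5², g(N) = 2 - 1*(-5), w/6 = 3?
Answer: -196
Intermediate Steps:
w = 18 (w = 6*3 = 18)
g(N) = 7 (g(N) = 2 + 5 = 7)
D = 25
H(B) = √(7 + B) (H(B) = √(B + 7) = √(7 + B))
((((4 + 2) + H(w)) - D)*(-7))*(-2) = ((((4 + 2) + √(7 + 18)) - 1*25)*(-7))*(-2) = (((6 + √25) - 25)*(-7))*(-2) = (((6 + 5) - 25)*(-7))*(-2) = ((11 - 25)*(-7))*(-2) = -14*(-7)*(-2) = 98*(-2) = -196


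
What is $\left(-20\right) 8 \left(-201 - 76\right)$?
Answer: $44320$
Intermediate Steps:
$\left(-20\right) 8 \left(-201 - 76\right) = \left(-160\right) \left(-277\right) = 44320$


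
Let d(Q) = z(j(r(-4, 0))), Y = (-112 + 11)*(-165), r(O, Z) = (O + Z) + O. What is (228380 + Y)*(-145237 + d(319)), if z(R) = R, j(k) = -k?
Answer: -35587640305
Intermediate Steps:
r(O, Z) = Z + 2*O
Y = 16665 (Y = -101*(-165) = 16665)
d(Q) = 8 (d(Q) = -(0 + 2*(-4)) = -(0 - 8) = -1*(-8) = 8)
(228380 + Y)*(-145237 + d(319)) = (228380 + 16665)*(-145237 + 8) = 245045*(-145229) = -35587640305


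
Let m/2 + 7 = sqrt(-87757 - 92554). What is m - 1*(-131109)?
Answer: 131095 + 2*I*sqrt(180311) ≈ 1.311e+5 + 849.26*I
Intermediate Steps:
m = -14 + 2*I*sqrt(180311) (m = -14 + 2*sqrt(-87757 - 92554) = -14 + 2*sqrt(-180311) = -14 + 2*(I*sqrt(180311)) = -14 + 2*I*sqrt(180311) ≈ -14.0 + 849.26*I)
m - 1*(-131109) = (-14 + 2*I*sqrt(180311)) - 1*(-131109) = (-14 + 2*I*sqrt(180311)) + 131109 = 131095 + 2*I*sqrt(180311)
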